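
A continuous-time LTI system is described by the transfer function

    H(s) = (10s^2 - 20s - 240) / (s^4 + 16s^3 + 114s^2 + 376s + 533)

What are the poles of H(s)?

The poles are the roots of the denominator s^4 + 16s^3 + 114s^2 + 376s + 533 = 0.
No real roots exist; factor into two real quadratics: (s^2 + 10s + 41)(s^2 + 6s + 13) = 0.
Each quadratic gives a conjugate pair via the quadratic formula.

s = -5 + 4j, -5 - 4j, -3 + 2j, -3 - 2j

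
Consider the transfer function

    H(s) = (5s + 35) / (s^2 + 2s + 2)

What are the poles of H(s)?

s = -1 ± j

The poles are the roots of the denominator s^2 + 2s + 2 = 0.
Using the quadratic formula: s = (-2 ± √(-4))/2 = -1 ± 1j.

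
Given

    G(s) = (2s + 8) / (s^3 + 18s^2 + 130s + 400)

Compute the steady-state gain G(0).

G(0) = 1/50 ≈ 0.02000

Set s = 0: G(0) = (8) / (400) = 1/50.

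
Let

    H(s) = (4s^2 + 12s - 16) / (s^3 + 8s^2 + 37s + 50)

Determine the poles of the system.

s = -3 + 4j, -3 - 4j, -2

The poles are the roots of the denominator s^3 + 8s^2 + 37s + 50 = 0.
Trying s = -2: the polynomial evaluates to 0, so (s + 2) is a factor.
Dividing out leaves s^2 + 6s + 25 = 0.
The quadratic formula then gives s = -3 ± 4j.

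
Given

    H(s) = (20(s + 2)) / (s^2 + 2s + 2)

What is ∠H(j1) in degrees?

∠H(j1) ≈ -36.87°

At s = j1: numerator = 40 + j20, denominator = 1 + j2.
∠H = ∠num − ∠den = 26.565° − (63.435°) = -36.87°.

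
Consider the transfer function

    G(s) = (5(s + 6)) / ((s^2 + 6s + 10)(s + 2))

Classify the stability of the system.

The poles can be read from the denominator factors: s = -3 ± j, -2.
Since all poles lie strictly in the left half-plane, the system is stable.

stable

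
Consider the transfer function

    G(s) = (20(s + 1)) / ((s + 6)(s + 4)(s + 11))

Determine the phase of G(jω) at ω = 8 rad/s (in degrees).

At s = j8: numerator = 20 + j160, denominator = -1080 + j560.
∠G = ∠num − ∠den = 82.875° − (152.59°) = -69.72°.

∠G(j8) ≈ -69.72°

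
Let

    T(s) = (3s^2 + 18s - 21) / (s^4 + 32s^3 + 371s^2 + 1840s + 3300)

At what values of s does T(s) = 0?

Set the numerator to zero: 3s^2 + 18s - 21 = 0, i.e. 3·(s^2 + 6s - 7) = 0.
Factoring: (s - 1)(s + 7) = 0.

s = 1, -7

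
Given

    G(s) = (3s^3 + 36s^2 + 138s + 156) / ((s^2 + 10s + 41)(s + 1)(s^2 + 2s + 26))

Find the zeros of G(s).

Set the numerator to zero: 3s^3 + 36s^2 + 138s + 156 = 0, i.e. 3·(s^3 + 12s^2 + 46s + 52) = 0.
Factoring: (s + 2)(s^2 + 10s + 26) = 0.

s = -2, -5 ± j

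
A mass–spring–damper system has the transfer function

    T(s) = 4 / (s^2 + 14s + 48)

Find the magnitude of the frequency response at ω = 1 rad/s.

|T(j1)| ≈ 0.08156

Substitute s = j1: numerator = 4, denominator = 47 + j14.
|T(j1)| = |4| / |47 + j14| = 4 / 49.041 ≈ 0.08156.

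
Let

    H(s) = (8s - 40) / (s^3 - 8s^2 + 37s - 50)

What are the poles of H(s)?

The poles are the roots of the denominator s^3 - 8s^2 + 37s - 50 = 0.
Trying s = 2: the polynomial evaluates to 0, so (s - 2) is a factor.
Dividing out leaves s^2 - 6s + 25 = 0.
The quadratic formula then gives s = 3 ± 4j.

s = 3 ± 4j, 2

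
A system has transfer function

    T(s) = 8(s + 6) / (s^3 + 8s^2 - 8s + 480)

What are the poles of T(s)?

s = 2 ± 6j, -12

The poles are the roots of the denominator s^3 + 8s^2 - 8s + 480 = 0.
Trying s = -12: the polynomial evaluates to 0, so (s + 12) is a factor.
Dividing out leaves s^2 - 4s + 40 = 0.
The quadratic formula then gives s = 2 ± 6j.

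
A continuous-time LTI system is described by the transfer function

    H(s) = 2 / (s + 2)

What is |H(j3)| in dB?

Substitute s = j3: numerator = 2, denominator = 2 + j3.
|H(j3)| = |2| / |2 + j3| = 2 / 3.6056 ≈ 0.5547.
In decibels: 20·log₁₀(0.5547) ≈ -5.12 dB.

|H(j3)|_dB ≈ -5.12 dB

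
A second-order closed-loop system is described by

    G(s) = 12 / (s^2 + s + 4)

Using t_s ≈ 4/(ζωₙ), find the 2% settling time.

t_s ≈ 8 s

Comparing s^2 + s + 4 to s^2 + 2ζωₙs + ωₙ²: ωₙ = 2 rad/s and ζ = 1/(2·2) = 0.25.
ζωₙ = 1/2 = 0.5, so t_s ≈ 4/(ζωₙ) = 4/0.5 = 8 s.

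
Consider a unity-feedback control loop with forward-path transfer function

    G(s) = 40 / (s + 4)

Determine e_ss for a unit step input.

e_ss = 0.09091

G(s) has no poles at the origin.
This is a Type 0 system. Kp = lim_{s→0} G(s) = 40/4 = 10.
e_ss = 1/(1 + Kp) = 1/(1 + 10) = 1/11 ≈ 0.09091.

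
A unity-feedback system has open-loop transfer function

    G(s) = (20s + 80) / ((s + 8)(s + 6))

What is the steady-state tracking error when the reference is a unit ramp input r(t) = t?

G(s) has no poles at the origin.
This is a Type 0 system; Kv = lim_{s→0} s·G(s) = 0, so the steady-state error for a ramp input is infinite.

e_ss = ∞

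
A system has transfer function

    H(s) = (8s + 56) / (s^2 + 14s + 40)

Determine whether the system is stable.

stable

The denominator s^2 + 14s + 40 factors as (s + 10)(s + 4), giving poles at s = -10, -4.
Since all poles lie strictly in the left half-plane, the system is stable.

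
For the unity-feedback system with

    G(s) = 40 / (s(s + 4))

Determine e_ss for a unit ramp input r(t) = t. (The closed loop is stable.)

G(s) has one pole at the origin.
This is a Type 1 system. Kv = lim_{s→0} s·G(s) = 40/4 = 10.
e_ss = 1/Kv = 1/(10) = 1/10 ≈ 0.1000.

e_ss = 0.1000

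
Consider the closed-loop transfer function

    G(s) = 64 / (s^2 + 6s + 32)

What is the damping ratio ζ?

ζ ≈ 0.5303

Compare the denominator to the standard form s^2 + 2ζωₙs + ωₙ².
ωₙ² = 32, so ωₙ = √32 ≈ 5.657 rad/s.
2ζωₙ = 6, so ζ = 6/(2·√32) ≈ 0.5303.
With ζ = 0.5303 the response is underdamped.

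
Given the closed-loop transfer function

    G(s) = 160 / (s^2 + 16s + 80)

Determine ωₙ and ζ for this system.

Compare the denominator to the standard form s^2 + 2ζωₙs + ωₙ².
ωₙ² = 80, so ωₙ = √80 ≈ 8.944 rad/s.
2ζωₙ = 16, so ζ = 16/(2·√80) ≈ 0.8944.
With ζ = 0.8944 the response is underdamped.

ωₙ ≈ 8.944 rad/s, ζ ≈ 0.8944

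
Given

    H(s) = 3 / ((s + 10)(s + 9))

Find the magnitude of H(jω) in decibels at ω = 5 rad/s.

Substitute s = j5: numerator = 3, denominator = 65 + j95.
|H(j5)| = |3| / |65 + j95| = 3 / 115.11 ≈ 0.02606.
In decibels: 20·log₁₀(0.02606) ≈ -31.7 dB.

|H(j5)|_dB ≈ -31.7 dB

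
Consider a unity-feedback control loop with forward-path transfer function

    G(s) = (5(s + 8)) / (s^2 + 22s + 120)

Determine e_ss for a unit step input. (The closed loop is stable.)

e_ss = 0.7500

G(s) has no poles at the origin.
This is a Type 0 system. Kp = lim_{s→0} G(s) = 40/120 = 1/3.
e_ss = 1/(1 + Kp) = 1/(1 + 1/3) = 3/4 ≈ 0.7500.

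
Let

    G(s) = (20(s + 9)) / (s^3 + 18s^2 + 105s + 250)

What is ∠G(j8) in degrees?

At s = j8: numerator = 180 + j160, denominator = -902 + j328.
∠G = ∠num − ∠den = 41.634° − (160.02°) = -118.4°.

∠G(j8) ≈ -118.4°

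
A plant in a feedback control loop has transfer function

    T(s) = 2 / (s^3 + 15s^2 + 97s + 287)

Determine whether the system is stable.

stable

The denominator s^3 + 15s^2 + 97s + 287 factors as (s^2 + 8s + 41)(s + 7), giving poles at s = -4 + 5j, -4 - 5j, -7.
Since all poles lie strictly in the left half-plane, the system is stable.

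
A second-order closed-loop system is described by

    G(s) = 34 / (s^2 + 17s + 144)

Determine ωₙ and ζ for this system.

Compare the denominator to the standard form s^2 + 2ζωₙs + ωₙ².
ωₙ² = 144, so ωₙ = 12 rad/s.
2ζωₙ = 17, so ζ = 17/(2·12) ≈ 0.7083.

ωₙ = 12 rad/s, ζ ≈ 0.7083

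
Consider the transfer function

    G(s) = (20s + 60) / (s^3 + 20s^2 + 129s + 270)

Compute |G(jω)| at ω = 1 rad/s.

|G(j1)| ≈ 0.2252

Substitute s = j1: numerator = 60 + j20, denominator = 250 + j128.
|G(j1)| = |60 + j20| / |250 + j128| = 63.246 / 280.86 ≈ 0.2252.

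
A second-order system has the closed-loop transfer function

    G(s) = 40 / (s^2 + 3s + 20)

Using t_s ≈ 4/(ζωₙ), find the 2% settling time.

Comparing s^2 + 3s + 20 to s^2 + 2ζωₙs + ωₙ²: ωₙ = √20 ≈ 4.472 rad/s and ζ = 3/(2·√20) ≈ 0.3354.
ζωₙ = 3/2 = 1.5, so t_s ≈ 4/(ζωₙ) = 4/1.5 ≈ 2.667 s.

t_s ≈ 2.667 s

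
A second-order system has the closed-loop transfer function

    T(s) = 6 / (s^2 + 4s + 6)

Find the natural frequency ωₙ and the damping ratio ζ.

ωₙ ≈ 2.449 rad/s, ζ ≈ 0.8165

Compare the denominator to the standard form s^2 + 2ζωₙs + ωₙ².
ωₙ² = 6, so ωₙ = √6 ≈ 2.449 rad/s.
2ζωₙ = 4, so ζ = 4/(2·√6) ≈ 0.8165.
With ζ = 0.8165 the response is underdamped.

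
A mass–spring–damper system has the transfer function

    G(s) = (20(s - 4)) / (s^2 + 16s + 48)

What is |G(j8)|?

Substitute s = j8: numerator = -80 + j160, denominator = -16 + j128.
|G(j8)| = |-80 + j160| / |-16 + j128| = 178.89 / 129.00 ≈ 1.387.

|G(j8)| ≈ 1.387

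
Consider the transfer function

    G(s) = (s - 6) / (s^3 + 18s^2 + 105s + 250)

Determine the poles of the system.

The poles are the roots of the denominator s^3 + 18s^2 + 105s + 250 = 0.
Trying s = -10: the polynomial evaluates to 0, so (s + 10) is a factor.
Dividing out leaves s^2 + 8s + 25 = 0.
The quadratic formula then gives s = -4 ± 3j.

s = -4 + 3j, -4 - 3j, -10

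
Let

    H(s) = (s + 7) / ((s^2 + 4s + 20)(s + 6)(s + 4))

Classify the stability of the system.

The poles can be read from the denominator factors: s = -2 ± 4j, -6, -4.
Since all poles lie strictly in the left half-plane, the system is stable.

stable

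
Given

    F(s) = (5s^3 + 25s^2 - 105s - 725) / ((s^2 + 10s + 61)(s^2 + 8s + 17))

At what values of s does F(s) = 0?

Set the numerator to zero: 5s^3 + 25s^2 - 105s - 725 = 0, i.e. 5·(s^3 + 5s^2 - 21s - 145) = 0.
Factoring: (s - 5)(s^2 + 10s + 29) = 0.

s = 5, -5 + 2j, -5 - 2j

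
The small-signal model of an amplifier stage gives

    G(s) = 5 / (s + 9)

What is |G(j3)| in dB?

|G(j3)|_dB ≈ -5.56 dB

Substitute s = j3: numerator = 5, denominator = 9 + j3.
|G(j3)| = |5| / |9 + j3| = 5 / 9.4868 ≈ 0.5270.
In decibels: 20·log₁₀(0.5270) ≈ -5.56 dB.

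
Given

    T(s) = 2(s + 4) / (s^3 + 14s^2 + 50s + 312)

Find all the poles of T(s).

The poles are the roots of the denominator s^3 + 14s^2 + 50s + 312 = 0.
Trying s = -12: the polynomial evaluates to 0, so (s + 12) is a factor.
Dividing out leaves s^2 + 2s + 26 = 0.
The quadratic formula then gives s = -1 ± 5j.

s = -1 + 5j, -1 - 5j, -12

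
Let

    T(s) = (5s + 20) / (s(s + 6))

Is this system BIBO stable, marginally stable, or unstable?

The poles can be read from the denominator factors: s = 0, -6.
Since the simple pole(s) at s = 0 lie on the jω-axis with none in the right half-plane, the system is marginally stable.

marginally stable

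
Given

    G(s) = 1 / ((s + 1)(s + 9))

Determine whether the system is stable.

The poles can be read from the denominator factors: s = -1, -9.
Since all poles lie strictly in the left half-plane, the system is stable.

stable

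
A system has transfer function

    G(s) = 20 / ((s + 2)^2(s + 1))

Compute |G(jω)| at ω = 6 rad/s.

Substitute s = j6: numerator = 20, denominator = -176 - j168.
|G(j6)| = |20| / |-176 - j168| = 20 / 243.31 ≈ 0.08220.

|G(j6)| ≈ 0.08220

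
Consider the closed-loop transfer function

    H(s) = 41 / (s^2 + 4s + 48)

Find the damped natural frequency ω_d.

Comparing s^2 + 4s + 48 to s^2 + 2ζωₙs + ωₙ²: ωₙ = √48 ≈ 6.928 rad/s and ζ = 4/(2·√48) ≈ 0.2887.
ζωₙ = 4/2 = 2, so ω_d = ωₙ√(1−ζ²) = √(ωₙ² − (ζωₙ)²) = √(48 − 2²) = √44 ≈ 6.633 rad/s.

ω_d ≈ 6.633 rad/s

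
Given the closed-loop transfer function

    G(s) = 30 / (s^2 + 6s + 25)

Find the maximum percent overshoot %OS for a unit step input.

Comparing s^2 + 6s + 25 to s^2 + 2ζωₙs + ωₙ²: ωₙ = 5 rad/s and ζ = 6/(2·5) = 0.6.
%OS = 100·exp(−πζ/√(1−ζ²)) = 100·exp(−π·0.6/√(1−0.6²)) ≈ 9.48%.

%OS ≈ 9.48%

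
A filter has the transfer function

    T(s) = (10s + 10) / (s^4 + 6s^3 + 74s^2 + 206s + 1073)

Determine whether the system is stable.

stable

The denominator s^4 + 6s^3 + 74s^2 + 206s + 1073 factors as (s^2 + 2s + 37)(s^2 + 4s + 29), giving poles at s = -1 + 6j, -1 - 6j, -2 + 5j, -2 - 5j.
Since all poles lie strictly in the left half-plane, the system is stable.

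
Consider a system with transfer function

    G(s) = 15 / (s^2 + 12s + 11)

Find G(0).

G(0) = 15/11 ≈ 1.364

Set s = 0: G(0) = (15) / (11) = 15/11.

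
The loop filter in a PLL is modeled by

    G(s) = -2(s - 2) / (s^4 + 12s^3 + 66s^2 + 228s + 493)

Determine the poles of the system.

The poles are the roots of the denominator s^4 + 12s^3 + 66s^2 + 228s + 493 = 0.
No real roots exist; factor into two real quadratics: (s^2 + 10s + 29)(s^2 + 2s + 17) = 0.
Each quadratic gives a conjugate pair via the quadratic formula.

s = -5 + 2j, -5 - 2j, -1 + 4j, -1 - 4j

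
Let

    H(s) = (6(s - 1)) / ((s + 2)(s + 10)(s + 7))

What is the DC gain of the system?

At s = 0 each factor (s + a) contributes a and each (s^2 + bs + c) contributes c.
H(0) = 6·(-1) / ((2) · (10) · (7)) = -6/140 = -3/70.

H(0) = -3/70 ≈ -0.04286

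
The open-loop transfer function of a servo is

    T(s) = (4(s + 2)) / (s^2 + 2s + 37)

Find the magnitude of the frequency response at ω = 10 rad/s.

Substitute s = j10: numerator = 8 + j40, denominator = -63 + j20.
|T(j10)| = |8 + j40| / |-63 + j20| = 40.792 / 66.098 ≈ 0.6171.

|T(j10)| ≈ 0.6171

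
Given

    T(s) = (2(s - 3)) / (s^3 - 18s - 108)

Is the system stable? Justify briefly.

unstable

The denominator s^3 - 18s - 108 factors as (s - 6)(s^2 + 6s + 18), giving poles at s = 6, -3 + 3j, -3 - 3j.
Since the pole(s) at s = 6 lie in the right half-plane, the system is unstable.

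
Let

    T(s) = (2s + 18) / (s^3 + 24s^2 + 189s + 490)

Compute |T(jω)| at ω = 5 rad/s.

Substitute s = j5: numerator = 18 + j10, denominator = -110 + j820.
|T(j5)| = |18 + j10| / |-110 + j820| = 20.591 / 827.35 ≈ 0.02489.

|T(j5)| ≈ 0.02489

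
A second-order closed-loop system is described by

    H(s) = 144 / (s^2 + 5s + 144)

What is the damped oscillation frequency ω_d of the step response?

Comparing s^2 + 5s + 144 to s^2 + 2ζωₙs + ωₙ²: ωₙ = 12 rad/s and ζ = 5/(2·12) ≈ 0.2083.
ζωₙ = 5/2 = 2.5, so ω_d = ωₙ√(1−ζ²) = √(ωₙ² − (ζωₙ)²) = √(144 − 2.5²) = √137.75 ≈ 11.74 rad/s.

ω_d ≈ 11.74 rad/s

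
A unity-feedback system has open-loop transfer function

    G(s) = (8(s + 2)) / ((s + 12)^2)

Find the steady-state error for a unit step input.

e_ss = 0.9000

G(s) has no poles at the origin.
This is a Type 0 system. Kp = lim_{s→0} G(s) = 16/144 = 1/9.
e_ss = 1/(1 + Kp) = 1/(1 + 1/9) = 9/10 ≈ 0.9000.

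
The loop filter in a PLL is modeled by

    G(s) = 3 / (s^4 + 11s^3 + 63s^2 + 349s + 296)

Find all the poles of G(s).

s = -1 + 6j, -1 - 6j, -1, -8

The poles are the roots of the denominator s^4 + 11s^3 + 63s^2 + 349s + 296 = 0.
Trying s = -1: the polynomial evaluates to 0, so (s + 1) is a factor.
Dividing out leaves s^3 + 10s^2 + 53s + 296 = 0.
This factors further as (s^2 + 2s + 37)(s + 8) = 0.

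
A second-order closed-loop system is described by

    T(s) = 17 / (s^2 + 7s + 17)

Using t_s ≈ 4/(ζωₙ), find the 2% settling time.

Comparing s^2 + 7s + 17 to s^2 + 2ζωₙs + ωₙ²: ωₙ = √17 ≈ 4.123 rad/s and ζ = 7/(2·√17) ≈ 0.8489.
ζωₙ = 7/2 = 3.5, so t_s ≈ 4/(ζωₙ) = 4/3.5 ≈ 1.143 s.

t_s ≈ 1.143 s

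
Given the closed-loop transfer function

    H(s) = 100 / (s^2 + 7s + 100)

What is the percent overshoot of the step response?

Comparing s^2 + 7s + 100 to s^2 + 2ζωₙs + ωₙ²: ωₙ = 10 rad/s and ζ = 7/(2·10) = 0.35.
%OS = 100·exp(−πζ/√(1−ζ²)) = 100·exp(−π·0.35/√(1−0.35²)) ≈ 30.9%.

%OS ≈ 30.9%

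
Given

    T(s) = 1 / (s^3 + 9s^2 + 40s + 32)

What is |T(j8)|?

|T(j8)| ≈ 0.001733

Substitute s = j8: numerator = 1, denominator = -544 - j192.
|T(j8)| = |1| / |-544 - j192| = 1 / 576.89 ≈ 0.001733.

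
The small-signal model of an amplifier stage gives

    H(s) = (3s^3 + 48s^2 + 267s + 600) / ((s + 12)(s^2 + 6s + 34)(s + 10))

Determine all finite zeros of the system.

Set the numerator to zero: 3s^3 + 48s^2 + 267s + 600 = 0, i.e. 3·(s^3 + 16s^2 + 89s + 200) = 0.
Factoring: (s + 8)(s^2 + 8s + 25) = 0.

s = -8, -4 + 3j, -4 - 3j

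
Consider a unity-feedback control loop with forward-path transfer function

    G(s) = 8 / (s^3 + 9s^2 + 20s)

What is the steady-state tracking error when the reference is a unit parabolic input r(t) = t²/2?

G(s) has one pole at the origin.
This is a Type 1 system; Ka = lim_{s→0} s^2·G(s) = 0, so the steady-state error for a parabola input is infinite.

e_ss = ∞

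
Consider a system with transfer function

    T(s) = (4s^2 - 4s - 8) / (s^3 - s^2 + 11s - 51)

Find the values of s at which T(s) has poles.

s = -1 ± 4j, 3

The poles are the roots of the denominator s^3 - s^2 + 11s - 51 = 0.
Trying s = 3: the polynomial evaluates to 0, so (s - 3) is a factor.
Dividing out leaves s^2 + 2s + 17 = 0.
The quadratic formula then gives s = -1 ± 4j.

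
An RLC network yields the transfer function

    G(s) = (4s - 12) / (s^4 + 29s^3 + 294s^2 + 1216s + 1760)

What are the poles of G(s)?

s = -10, -4, -4, -11

The poles are the roots of the denominator s^4 + 29s^3 + 294s^2 + 1216s + 1760 = 0.
Trying s = -10: the polynomial evaluates to 0, so (s + 10) is a factor.
Dividing out leaves s^3 + 19s^2 + 104s + 176 = 0.
This factors further as (s + 4)^2(s + 11) = 0.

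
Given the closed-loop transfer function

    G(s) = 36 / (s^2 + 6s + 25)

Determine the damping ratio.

ζ = 0.6

Compare the denominator to the standard form s^2 + 2ζωₙs + ωₙ².
ωₙ² = 25, so ωₙ = 5 rad/s.
2ζωₙ = 6, so ζ = 6/(2·5) = 0.6.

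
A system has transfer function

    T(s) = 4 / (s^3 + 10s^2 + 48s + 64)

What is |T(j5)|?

Substitute s = j5: numerator = 4, denominator = -186 + j115.
|T(j5)| = |4| / |-186 + j115| = 4 / 218.68 ≈ 0.01829.

|T(j5)| ≈ 0.01829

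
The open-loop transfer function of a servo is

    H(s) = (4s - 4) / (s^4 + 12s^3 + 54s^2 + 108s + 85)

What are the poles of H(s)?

The poles are the roots of the denominator s^4 + 12s^3 + 54s^2 + 108s + 85 = 0.
No real roots exist; factor into two real quadratics: (s^2 + 8s + 17)(s^2 + 4s + 5) = 0.
Each quadratic gives a conjugate pair via the quadratic formula.

s = -4 + j, -4 - j, -2 + j, -2 - j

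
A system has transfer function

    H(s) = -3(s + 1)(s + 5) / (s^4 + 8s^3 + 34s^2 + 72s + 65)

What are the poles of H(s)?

s = -2 + j, -2 - j, -2 + 3j, -2 - 3j

The poles are the roots of the denominator s^4 + 8s^3 + 34s^2 + 72s + 65 = 0.
No real roots exist; factor into two real quadratics: (s^2 + 4s + 5)(s^2 + 4s + 13) = 0.
Each quadratic gives a conjugate pair via the quadratic formula.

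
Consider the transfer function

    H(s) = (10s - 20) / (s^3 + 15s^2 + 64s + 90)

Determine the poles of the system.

s = -3 ± j, -9

The poles are the roots of the denominator s^3 + 15s^2 + 64s + 90 = 0.
Trying s = -9: the polynomial evaluates to 0, so (s + 9) is a factor.
Dividing out leaves s^2 + 6s + 10 = 0.
The quadratic formula then gives s = -3 ± 1j.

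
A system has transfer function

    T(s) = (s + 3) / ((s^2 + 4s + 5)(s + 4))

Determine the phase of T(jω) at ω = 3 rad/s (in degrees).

At s = j3: numerator = 3 + j3, denominator = -52 + j36.
∠T = ∠num − ∠den = 45° − (145.30°) = -100.3°.

∠T(j3) ≈ -100.3°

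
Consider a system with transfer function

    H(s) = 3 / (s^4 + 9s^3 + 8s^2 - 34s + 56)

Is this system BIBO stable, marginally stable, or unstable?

unstable

The denominator s^4 + 9s^3 + 8s^2 - 34s + 56 factors as (s + 7)(s + 4)(s^2 - 2s + 2), giving poles at s = -7, -4, 1 + j, 1 - j.
Since the pole(s) at s = 1 + j, 1 - j lie in the right half-plane, the system is unstable.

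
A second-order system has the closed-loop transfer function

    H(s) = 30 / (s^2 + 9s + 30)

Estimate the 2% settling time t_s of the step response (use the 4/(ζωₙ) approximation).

Comparing s^2 + 9s + 30 to s^2 + 2ζωₙs + ωₙ²: ωₙ = √30 ≈ 5.477 rad/s and ζ = 9/(2·√30) ≈ 0.8216.
ζωₙ = 9/2 = 4.5, so t_s ≈ 4/(ζωₙ) = 4/4.5 ≈ 0.8889 s.

t_s ≈ 0.8889 s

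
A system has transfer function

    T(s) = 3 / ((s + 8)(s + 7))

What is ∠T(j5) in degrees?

At s = j5: numerator = 3, denominator = 31 + j75.
∠T = ∠num − ∠den = 0° − (67.543°) = -67.54°.

∠T(j5) ≈ -67.54°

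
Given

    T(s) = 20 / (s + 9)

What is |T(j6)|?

|T(j6)| ≈ 1.849

Substitute s = j6: numerator = 20, denominator = 9 + j6.
|T(j6)| = |20| / |9 + j6| = 20 / 10.817 ≈ 1.849.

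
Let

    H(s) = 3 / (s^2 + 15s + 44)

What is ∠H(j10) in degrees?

At s = j10: numerator = 3, denominator = -56 + j150.
∠H = ∠num − ∠den = 0° − (110.47°) = -110.5°.

∠H(j10) ≈ -110.5°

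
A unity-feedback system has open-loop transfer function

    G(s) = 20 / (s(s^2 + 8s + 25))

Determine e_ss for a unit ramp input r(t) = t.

e_ss = 1.250

G(s) has one pole at the origin.
This is a Type 1 system. Kv = lim_{s→0} s·G(s) = 20/25 = 4/5.
e_ss = 1/Kv = 1/(4/5) = 5/4 ≈ 1.250.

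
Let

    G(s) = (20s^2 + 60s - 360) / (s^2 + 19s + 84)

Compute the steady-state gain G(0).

G(0) = -30/7 ≈ -4.286

Set s = 0: G(0) = (-360) / (84) = -30/7.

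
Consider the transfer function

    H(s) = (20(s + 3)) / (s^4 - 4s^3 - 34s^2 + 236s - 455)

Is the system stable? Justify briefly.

The denominator s^4 - 4s^3 - 34s^2 + 236s - 455 factors as (s^2 - 6s + 13)(s + 7)(s - 5), giving poles at s = 3 + 2j, 3 - 2j, -7, 5.
Since the pole(s) at s = 3 + 2j, 3 - 2j, 5 lie in the right half-plane, the system is unstable.

unstable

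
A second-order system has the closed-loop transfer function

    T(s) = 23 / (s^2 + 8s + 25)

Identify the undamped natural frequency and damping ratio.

ωₙ = 5 rad/s, ζ = 0.8

Compare the denominator to the standard form s^2 + 2ζωₙs + ωₙ².
ωₙ² = 25, so ωₙ = 5 rad/s.
2ζωₙ = 8, so ζ = 8/(2·5) = 0.8.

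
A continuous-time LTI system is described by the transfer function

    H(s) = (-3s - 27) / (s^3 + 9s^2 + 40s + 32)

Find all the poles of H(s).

s = -4 ± 4j, -1

The poles are the roots of the denominator s^3 + 9s^2 + 40s + 32 = 0.
Trying s = -1: the polynomial evaluates to 0, so (s + 1) is a factor.
Dividing out leaves s^2 + 8s + 32 = 0.
The quadratic formula then gives s = -4 ± 4j.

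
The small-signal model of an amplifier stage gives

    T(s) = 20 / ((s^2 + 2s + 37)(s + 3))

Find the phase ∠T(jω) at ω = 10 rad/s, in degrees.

∠T(j10) ≈ 124.3°

At s = j10: numerator = 20, denominator = -389 - j570.
∠T = ∠num − ∠den = 0° − (-124.31°) = 124.3°.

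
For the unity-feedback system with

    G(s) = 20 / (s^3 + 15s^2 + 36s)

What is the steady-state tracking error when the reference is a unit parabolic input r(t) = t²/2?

G(s) has one pole at the origin.
This is a Type 1 system; Ka = lim_{s→0} s^2·G(s) = 0, so the steady-state error for a parabola input is infinite.

e_ss = ∞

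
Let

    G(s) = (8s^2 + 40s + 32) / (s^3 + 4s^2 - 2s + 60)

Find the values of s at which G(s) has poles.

The poles are the roots of the denominator s^3 + 4s^2 - 2s + 60 = 0.
Trying s = -6: the polynomial evaluates to 0, so (s + 6) is a factor.
Dividing out leaves s^2 - 2s + 10 = 0.
The quadratic formula then gives s = 1 ± 3j.

s = 1 ± 3j, -6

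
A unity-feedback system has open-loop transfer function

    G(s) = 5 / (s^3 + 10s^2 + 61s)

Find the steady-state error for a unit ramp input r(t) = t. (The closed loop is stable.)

e_ss = 12.20

G(s) has one pole at the origin.
This is a Type 1 system. Kv = lim_{s→0} s·G(s) = 5/61.
e_ss = 1/Kv = 1/(5/61) = 61/5 ≈ 12.20.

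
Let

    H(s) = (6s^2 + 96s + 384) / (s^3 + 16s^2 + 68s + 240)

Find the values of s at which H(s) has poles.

s = -2 + 4j, -2 - 4j, -12

The poles are the roots of the denominator s^3 + 16s^2 + 68s + 240 = 0.
Trying s = -12: the polynomial evaluates to 0, so (s + 12) is a factor.
Dividing out leaves s^2 + 4s + 20 = 0.
The quadratic formula then gives s = -2 ± 4j.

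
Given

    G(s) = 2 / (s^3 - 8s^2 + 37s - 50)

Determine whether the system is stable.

The denominator s^3 - 8s^2 + 37s - 50 factors as (s^2 - 6s + 25)(s - 2), giving poles at s = 3 ± 4j, 2.
Since the pole(s) at s = 3 + 4j, 3 - 4j, 2 lie in the right half-plane, the system is unstable.

unstable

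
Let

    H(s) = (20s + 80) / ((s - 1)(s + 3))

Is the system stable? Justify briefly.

unstable

The poles can be read from the denominator factors: s = 1, -3.
Since the pole(s) at s = 1 lie in the right half-plane, the system is unstable.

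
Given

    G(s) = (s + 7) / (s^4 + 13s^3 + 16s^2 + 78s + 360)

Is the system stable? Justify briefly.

unstable

The denominator s^4 + 13s^3 + 16s^2 + 78s + 360 factors as (s^2 - 2s + 10)(s + 3)(s + 12), giving poles at s = 1 ± 3j, -3, -12.
Since the pole(s) at s = 1 ± 3j lie in the right half-plane, the system is unstable.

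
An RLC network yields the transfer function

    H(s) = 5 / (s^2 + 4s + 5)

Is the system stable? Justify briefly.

The denominator s^2 + 4s + 5 factors as (s^2 + 4s + 5), giving poles at s = -2 + j, -2 - j.
Since all poles lie strictly in the left half-plane, the system is stable.

stable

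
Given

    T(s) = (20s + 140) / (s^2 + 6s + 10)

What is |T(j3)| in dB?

|T(j3)|_dB ≈ 18.5 dB

Substitute s = j3: numerator = 140 + j60, denominator = 1 + j18.
|T(j3)| = |140 + j60| / |1 + j18| = 152.32 / 18.028 ≈ 8.449.
In decibels: 20·log₁₀(8.449) ≈ 18.5 dB.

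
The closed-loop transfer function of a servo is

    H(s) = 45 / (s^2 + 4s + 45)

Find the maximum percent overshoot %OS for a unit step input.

Comparing s^2 + 4s + 45 to s^2 + 2ζωₙs + ωₙ²: ωₙ = √45 ≈ 6.708 rad/s and ζ = 4/(2·√45) ≈ 0.2981.
%OS = 100·exp(−πζ/√(1−ζ²)) = 100·exp(−π·0.2981/√(1−0.2981²)) ≈ 37.5%.

%OS ≈ 37.5%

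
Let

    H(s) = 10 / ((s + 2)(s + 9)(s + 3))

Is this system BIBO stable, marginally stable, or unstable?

The poles can be read from the denominator factors: s = -2, -9, -3.
Since all poles lie strictly in the left half-plane, the system is stable.

stable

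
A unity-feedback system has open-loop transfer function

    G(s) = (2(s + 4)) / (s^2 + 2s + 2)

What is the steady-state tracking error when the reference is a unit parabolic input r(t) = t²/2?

e_ss = ∞

G(s) has no poles at the origin.
This is a Type 0 system; Ka = lim_{s→0} s^2·G(s) = 0, so the steady-state error for a parabola input is infinite.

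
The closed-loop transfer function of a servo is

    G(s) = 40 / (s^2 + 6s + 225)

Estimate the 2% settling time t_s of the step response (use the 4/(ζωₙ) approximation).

t_s ≈ 1.333 s

Comparing s^2 + 6s + 225 to s^2 + 2ζωₙs + ωₙ²: ωₙ = 15 rad/s and ζ = 6/(2·15) = 0.2.
ζωₙ = 6/2 = 3, so t_s ≈ 4/(ζωₙ) = 4/3 ≈ 1.333 s.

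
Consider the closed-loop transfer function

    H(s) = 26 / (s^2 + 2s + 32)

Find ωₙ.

ωₙ ≈ 5.657 rad/s

Compare the denominator to the standard form s^2 + 2ζωₙs + ωₙ².
ωₙ² = 32, so ωₙ = √32 ≈ 5.657 rad/s.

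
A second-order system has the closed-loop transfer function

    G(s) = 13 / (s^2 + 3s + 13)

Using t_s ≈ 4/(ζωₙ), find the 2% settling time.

t_s ≈ 2.667 s

Comparing s^2 + 3s + 13 to s^2 + 2ζωₙs + ωₙ²: ωₙ = √13 ≈ 3.606 rad/s and ζ = 3/(2·√13) ≈ 0.4160.
ζωₙ = 3/2 = 1.5, so t_s ≈ 4/(ζωₙ) = 4/1.5 ≈ 2.667 s.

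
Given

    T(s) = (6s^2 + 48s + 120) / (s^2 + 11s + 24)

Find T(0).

Set s = 0: T(0) = (120) / (24) = 5.

T(0) = 5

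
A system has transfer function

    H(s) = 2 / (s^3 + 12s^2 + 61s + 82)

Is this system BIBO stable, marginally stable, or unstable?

stable

The denominator s^3 + 12s^2 + 61s + 82 factors as (s^2 + 10s + 41)(s + 2), giving poles at s = -5 ± 4j, -2.
Since all poles lie strictly in the left half-plane, the system is stable.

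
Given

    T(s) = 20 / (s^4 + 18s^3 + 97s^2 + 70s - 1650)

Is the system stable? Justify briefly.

The denominator s^4 + 18s^3 + 97s^2 + 70s - 1650 factors as (s + 11)(s - 3)(s^2 + 10s + 50), giving poles at s = -11, 3, -5 ± 5j.
Since the pole(s) at s = 3 lie in the right half-plane, the system is unstable.

unstable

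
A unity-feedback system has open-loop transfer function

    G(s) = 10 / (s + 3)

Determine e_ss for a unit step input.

G(s) has no poles at the origin.
This is a Type 0 system. Kp = lim_{s→0} G(s) = 10/3.
e_ss = 1/(1 + Kp) = 1/(1 + 10/3) = 3/13 ≈ 0.2308.

e_ss = 0.2308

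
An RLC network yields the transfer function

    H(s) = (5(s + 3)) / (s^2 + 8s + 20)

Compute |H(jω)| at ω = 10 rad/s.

|H(j10)| ≈ 0.4614

Substitute s = j10: numerator = 15 + j50, denominator = -80 + j80.
|H(j10)| = |15 + j50| / |-80 + j80| = 52.202 / 113.14 ≈ 0.4614.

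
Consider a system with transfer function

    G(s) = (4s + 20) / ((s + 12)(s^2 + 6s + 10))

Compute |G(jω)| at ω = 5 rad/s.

|G(j5)| ≈ 0.06487

Substitute s = j5: numerator = 20 + j20, denominator = -330 + j285.
|G(j5)| = |20 + j20| / |-330 + j285| = 28.284 / 436.03 ≈ 0.06487.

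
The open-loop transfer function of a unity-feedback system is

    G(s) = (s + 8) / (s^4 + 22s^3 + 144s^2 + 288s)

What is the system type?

Type 1

Factor s from the denominator: s^4 + 22s^3 + 144s^2 + 288s = s·(s^3 + 22s^2 + 144s + 288).
There is 1 pole at the origin, so the system is Type 1.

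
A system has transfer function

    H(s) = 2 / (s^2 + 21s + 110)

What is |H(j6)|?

|H(j6)| ≈ 0.01369

Substitute s = j6: numerator = 2, denominator = 74 + j126.
|H(j6)| = |2| / |74 + j126| = 2 / 146.12 ≈ 0.01369.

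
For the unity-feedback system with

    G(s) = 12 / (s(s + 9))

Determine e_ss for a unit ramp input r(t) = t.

e_ss = 0.7500

G(s) has one pole at the origin.
This is a Type 1 system. Kv = lim_{s→0} s·G(s) = 12/9 = 4/3.
e_ss = 1/Kv = 1/(4/3) = 3/4 ≈ 0.7500.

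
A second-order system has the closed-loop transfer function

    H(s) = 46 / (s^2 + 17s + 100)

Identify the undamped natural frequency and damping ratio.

ωₙ = 10 rad/s, ζ = 0.85

Compare the denominator to the standard form s^2 + 2ζωₙs + ωₙ².
ωₙ² = 100, so ωₙ = 10 rad/s.
2ζωₙ = 17, so ζ = 17/(2·10) = 0.85.
With ζ = 0.85 the response is underdamped.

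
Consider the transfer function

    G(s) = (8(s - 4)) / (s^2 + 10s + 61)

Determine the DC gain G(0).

At s = 0 each factor (s + a) contributes a and each (s^2 + bs + c) contributes c.
G(0) = 8·(-4) / ((61)) = -32/61 = -32/61.

G(0) = -32/61 ≈ -0.5246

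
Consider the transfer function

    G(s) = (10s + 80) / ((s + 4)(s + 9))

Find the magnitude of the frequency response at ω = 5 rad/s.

Substitute s = j5: numerator = 80 + j50, denominator = 11 + j65.
|G(j5)| = |80 + j50| / |11 + j65| = 94.340 / 65.924 ≈ 1.431.

|G(j5)| ≈ 1.431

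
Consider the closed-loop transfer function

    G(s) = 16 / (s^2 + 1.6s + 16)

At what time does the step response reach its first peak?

Comparing s^2 + 1.6s + 16 to s^2 + 2ζωₙs + ωₙ²: ωₙ = 4 rad/s and ζ = 1.6/(2·4) = 0.2.
ζωₙ = 1.6/2 = 0.8, so ω_d = ωₙ√(1−ζ²) = √(ωₙ² − (ζωₙ)²) = √(16 − 0.8²) = √15.36 ≈ 3.919 rad/s.
t_p = π/ω_d = π/3.919 ≈ 0.8016 s.

t_p ≈ 0.8016 s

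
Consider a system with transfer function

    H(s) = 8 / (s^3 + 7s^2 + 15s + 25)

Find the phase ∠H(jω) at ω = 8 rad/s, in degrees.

At s = j8: numerator = 8, denominator = -423 - j392.
∠H = ∠num − ∠den = 0° − (-137.18°) = 137.2°.

∠H(j8) ≈ 137.2°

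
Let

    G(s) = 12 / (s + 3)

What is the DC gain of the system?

G(0) = 4

Set s = 0: G(0) = (12) / (3) = 4.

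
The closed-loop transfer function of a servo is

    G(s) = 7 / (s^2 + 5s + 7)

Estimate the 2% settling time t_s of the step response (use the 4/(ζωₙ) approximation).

Comparing s^2 + 5s + 7 to s^2 + 2ζωₙs + ωₙ²: ωₙ = √7 ≈ 2.646 rad/s and ζ = 5/(2·√7) ≈ 0.9449.
ζωₙ = 5/2 = 2.5, so t_s ≈ 4/(ζωₙ) = 4/2.5 = 1.600 s.

t_s ≈ 1.600 s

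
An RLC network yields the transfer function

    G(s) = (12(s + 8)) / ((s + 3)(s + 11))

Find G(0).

At s = 0 each factor (s + a) contributes a and each (s^2 + bs + c) contributes c.
G(0) = 12·(8) / ((3) · (11)) = 96/33 = 32/11.

G(0) = 32/11 ≈ 2.909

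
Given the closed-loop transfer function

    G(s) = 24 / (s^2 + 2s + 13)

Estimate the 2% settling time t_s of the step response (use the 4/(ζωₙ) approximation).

t_s ≈ 4 s

Comparing s^2 + 2s + 13 to s^2 + 2ζωₙs + ωₙ²: ωₙ = √13 ≈ 3.606 rad/s and ζ = 2/(2·√13) ≈ 0.2774.
ζωₙ = 2/2 = 1, so t_s ≈ 4/(ζωₙ) = 4/1 = 4 s.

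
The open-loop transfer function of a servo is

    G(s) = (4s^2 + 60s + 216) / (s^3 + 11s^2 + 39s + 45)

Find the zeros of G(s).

s = -6, -9

Set the numerator to zero: 4s^2 + 60s + 216 = 0, i.e. 4·(s^2 + 15s + 54) = 0.
Factoring: (s + 6)(s + 9) = 0.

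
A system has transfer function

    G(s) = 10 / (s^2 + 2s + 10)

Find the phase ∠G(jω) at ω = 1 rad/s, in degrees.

∠G(j1) ≈ -12.53°

At s = j1: numerator = 10, denominator = 9 + j2.
∠G = ∠num − ∠den = 0° − (12.529°) = -12.53°.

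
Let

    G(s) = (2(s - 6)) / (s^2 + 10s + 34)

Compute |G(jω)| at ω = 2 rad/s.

|G(j2)| ≈ 0.3508

Substitute s = j2: numerator = -12 + j4, denominator = 30 + j20.
|G(j2)| = |-12 + j4| / |30 + j20| = 12.649 / 36.056 ≈ 0.3508.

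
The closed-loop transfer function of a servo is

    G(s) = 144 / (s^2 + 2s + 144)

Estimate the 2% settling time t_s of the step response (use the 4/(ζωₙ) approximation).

Comparing s^2 + 2s + 144 to s^2 + 2ζωₙs + ωₙ²: ωₙ = 12 rad/s and ζ = 2/(2·12) ≈ 0.08333.
ζωₙ = 2/2 = 1, so t_s ≈ 4/(ζωₙ) = 4/1 = 4 s.

t_s ≈ 4 s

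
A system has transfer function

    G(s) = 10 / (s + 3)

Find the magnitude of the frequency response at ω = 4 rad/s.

Substitute s = j4: numerator = 10, denominator = 3 + j4.
|G(j4)| = |10| / |3 + j4| = 10 / 5 = 2.

|G(j4)| = 2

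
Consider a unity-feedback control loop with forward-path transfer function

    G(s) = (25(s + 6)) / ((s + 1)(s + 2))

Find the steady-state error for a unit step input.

G(s) has no poles at the origin.
This is a Type 0 system. Kp = lim_{s→0} G(s) = 150/2 = 75.
e_ss = 1/(1 + Kp) = 1/(1 + 75) = 1/76 ≈ 0.01316.

e_ss = 0.01316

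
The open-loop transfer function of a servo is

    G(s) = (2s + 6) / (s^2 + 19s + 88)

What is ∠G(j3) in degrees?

∠G(j3) ≈ 9.189°

At s = j3: numerator = 6 + j6, denominator = 79 + j57.
∠G = ∠num − ∠den = 45° − (35.811°) = 9.189°.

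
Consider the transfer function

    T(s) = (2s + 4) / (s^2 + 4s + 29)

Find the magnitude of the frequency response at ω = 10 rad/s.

|T(j10)| ≈ 0.2503

Substitute s = j10: numerator = 4 + j20, denominator = -71 + j40.
|T(j10)| = |4 + j20| / |-71 + j40| = 20.396 / 81.492 ≈ 0.2503.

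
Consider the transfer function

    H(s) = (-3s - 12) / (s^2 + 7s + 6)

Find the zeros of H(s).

s = -4

Set the numerator to zero: -3s - 12 = 0, i.e. -3·(s + 4) = 0.
So s = -4.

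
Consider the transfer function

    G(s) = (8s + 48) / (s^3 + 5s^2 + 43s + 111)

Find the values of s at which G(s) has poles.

s = -1 + 6j, -1 - 6j, -3

The poles are the roots of the denominator s^3 + 5s^2 + 43s + 111 = 0.
Trying s = -3: the polynomial evaluates to 0, so (s + 3) is a factor.
Dividing out leaves s^2 + 2s + 37 = 0.
The quadratic formula then gives s = -1 ± 6j.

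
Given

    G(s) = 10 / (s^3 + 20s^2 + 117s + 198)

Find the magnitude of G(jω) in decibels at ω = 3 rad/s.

|G(j3)|_dB ≈ -30.2 dB

Substitute s = j3: numerator = 10, denominator = 18 + j324.
|G(j3)| = |10| / |18 + j324| = 10 / 324.50 ≈ 0.03082.
In decibels: 20·log₁₀(0.03082) ≈ -30.2 dB.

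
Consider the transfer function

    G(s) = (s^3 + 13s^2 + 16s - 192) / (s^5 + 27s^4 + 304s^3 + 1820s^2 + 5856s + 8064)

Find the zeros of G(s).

s = -8, -8, 3

Set the numerator to zero: s^3 + 13s^2 + 16s - 192 = 0.
Factoring: (s + 8)^2(s - 3) = 0.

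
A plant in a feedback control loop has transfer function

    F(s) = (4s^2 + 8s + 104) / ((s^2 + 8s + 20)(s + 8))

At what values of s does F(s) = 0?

Set the numerator to zero: 4s^2 + 8s + 104 = 0, i.e. 4·(s^2 + 2s + 26) = 0.
Factoring: (s^2 + 2s + 26) = 0.

s = -1 + 5j, -1 - 5j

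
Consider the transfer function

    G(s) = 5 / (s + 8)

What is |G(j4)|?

|G(j4)| ≈ 0.5590

Substitute s = j4: numerator = 5, denominator = 8 + j4.
|G(j4)| = |5| / |8 + j4| = 5 / 8.9443 ≈ 0.5590.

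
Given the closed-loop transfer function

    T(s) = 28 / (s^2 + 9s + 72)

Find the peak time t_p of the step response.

Comparing s^2 + 9s + 72 to s^2 + 2ζωₙs + ωₙ²: ωₙ = √72 ≈ 8.485 rad/s and ζ = 9/(2·√72) ≈ 0.5303.
ζωₙ = 9/2 = 4.5, so ω_d = ωₙ√(1−ζ²) = √(ωₙ² − (ζωₙ)²) = √(72 − 4.5²) = √51.75 ≈ 7.194 rad/s.
t_p = π/ω_d = π/7.194 ≈ 0.4367 s.

t_p ≈ 0.4367 s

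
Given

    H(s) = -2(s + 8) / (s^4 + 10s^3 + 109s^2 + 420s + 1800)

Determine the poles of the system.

s = -3 + 6j, -3 - 6j, -2 + 6j, -2 - 6j

The poles are the roots of the denominator s^4 + 10s^3 + 109s^2 + 420s + 1800 = 0.
No real roots exist; factor into two real quadratics: (s^2 + 6s + 45)(s^2 + 4s + 40) = 0.
Each quadratic gives a conjugate pair via the quadratic formula.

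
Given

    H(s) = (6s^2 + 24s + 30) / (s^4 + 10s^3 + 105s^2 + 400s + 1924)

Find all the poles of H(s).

The poles are the roots of the denominator s^4 + 10s^3 + 105s^2 + 400s + 1924 = 0.
No real roots exist; factor into two real quadratics: (s^2 + 8s + 52)(s^2 + 2s + 37) = 0.
Each quadratic gives a conjugate pair via the quadratic formula.

s = -4 ± 6j, -1 ± 6j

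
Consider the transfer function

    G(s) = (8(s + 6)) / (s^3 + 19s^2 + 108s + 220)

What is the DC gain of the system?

G(0) = 12/55 ≈ 0.2182

Set s = 0: G(0) = (48) / (220) = 12/55.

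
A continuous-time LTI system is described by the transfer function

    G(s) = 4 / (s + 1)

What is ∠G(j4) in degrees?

∠G(j4) ≈ -75.96°

At s = j4: numerator = 4, denominator = 1 + j4.
∠G = ∠num − ∠den = 0° − (75.964°) = -75.96°.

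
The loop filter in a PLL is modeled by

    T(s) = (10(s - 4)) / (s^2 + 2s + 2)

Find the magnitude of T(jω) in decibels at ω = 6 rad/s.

|T(j6)|_dB ≈ 6.02 dB

Substitute s = j6: numerator = -40 + j60, denominator = -34 + j12.
|T(j6)| = |-40 + j60| / |-34 + j12| = 72.111 / 36.056 = 2.
In decibels: 20·log₁₀(2) ≈ 6.02 dB.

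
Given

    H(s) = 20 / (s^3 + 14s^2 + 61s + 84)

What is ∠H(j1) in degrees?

∠H(j1) ≈ -40.60°

At s = j1: numerator = 20, denominator = 70 + j60.
∠H = ∠num − ∠den = 0° − (40.601°) = -40.60°.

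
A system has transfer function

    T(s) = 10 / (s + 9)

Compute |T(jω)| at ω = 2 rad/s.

|T(j2)| ≈ 1.085

Substitute s = j2: numerator = 10, denominator = 9 + j2.
|T(j2)| = |10| / |9 + j2| = 10 / 9.2195 ≈ 1.085.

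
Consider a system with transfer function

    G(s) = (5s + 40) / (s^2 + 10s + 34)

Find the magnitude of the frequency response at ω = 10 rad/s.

|G(j10)| ≈ 0.5344

Substitute s = j10: numerator = 40 + j50, denominator = -66 + j100.
|G(j10)| = |40 + j50| / |-66 + j100| = 64.031 / 119.82 ≈ 0.5344.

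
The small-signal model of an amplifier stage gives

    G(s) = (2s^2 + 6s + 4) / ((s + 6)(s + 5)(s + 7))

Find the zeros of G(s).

Set the numerator to zero: 2s^2 + 6s + 4 = 0, i.e. 2·(s^2 + 3s + 2) = 0.
Factoring: (s + 2)(s + 1) = 0.

s = -2, -1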